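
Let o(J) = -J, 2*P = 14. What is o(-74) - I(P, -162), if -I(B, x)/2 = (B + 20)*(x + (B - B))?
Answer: -8674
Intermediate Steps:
P = 7 (P = (½)*14 = 7)
I(B, x) = -2*x*(20 + B) (I(B, x) = -2*(B + 20)*(x + (B - B)) = -2*(20 + B)*(x + 0) = -2*(20 + B)*x = -2*x*(20 + B))
o(-74) - I(P, -162) = -1*(-74) - (-2)*(-162)*(20 + 7) = 74 - (-2)*(-162)*27 = 74 - 1*8748 = 74 - 8748 = -8674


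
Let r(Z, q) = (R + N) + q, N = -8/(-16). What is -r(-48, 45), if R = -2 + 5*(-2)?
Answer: -67/2 ≈ -33.500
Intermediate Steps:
R = -12 (R = -2 - 10 = -12)
N = 1/2 (N = -8*(-1/16) = 1/2 ≈ 0.50000)
r(Z, q) = -23/2 + q (r(Z, q) = (-12 + 1/2) + q = -23/2 + q)
-r(-48, 45) = -(-23/2 + 45) = -1*67/2 = -67/2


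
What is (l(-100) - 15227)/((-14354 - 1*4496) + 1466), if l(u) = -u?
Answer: 15127/17384 ≈ 0.87017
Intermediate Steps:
(l(-100) - 15227)/((-14354 - 1*4496) + 1466) = (-1*(-100) - 15227)/((-14354 - 1*4496) + 1466) = (100 - 15227)/((-14354 - 4496) + 1466) = -15127/(-18850 + 1466) = -15127/(-17384) = -15127*(-1/17384) = 15127/17384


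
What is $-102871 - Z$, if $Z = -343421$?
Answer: $240550$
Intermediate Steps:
$-102871 - Z = -102871 - -343421 = -102871 + 343421 = 240550$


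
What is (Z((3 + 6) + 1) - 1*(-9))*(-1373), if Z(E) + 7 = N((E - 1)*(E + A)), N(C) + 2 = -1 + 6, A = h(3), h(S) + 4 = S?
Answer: -6865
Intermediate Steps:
h(S) = -4 + S
A = -1 (A = -4 + 3 = -1)
N(C) = 3 (N(C) = -2 + (-1 + 6) = -2 + 5 = 3)
Z(E) = -4 (Z(E) = -7 + 3 = -4)
(Z((3 + 6) + 1) - 1*(-9))*(-1373) = (-4 - 1*(-9))*(-1373) = (-4 + 9)*(-1373) = 5*(-1373) = -6865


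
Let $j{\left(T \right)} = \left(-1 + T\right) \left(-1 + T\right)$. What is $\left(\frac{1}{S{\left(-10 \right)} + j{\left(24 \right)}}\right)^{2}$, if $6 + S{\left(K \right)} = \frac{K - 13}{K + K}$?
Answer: $\frac{400}{109893289} \approx 3.6399 \cdot 10^{-6}$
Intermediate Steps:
$j{\left(T \right)} = \left(-1 + T\right)^{2}$
$S{\left(K \right)} = -6 + \frac{-13 + K}{2 K}$ ($S{\left(K \right)} = -6 + \frac{K - 13}{K + K} = -6 + \frac{-13 + K}{2 K}$)
$\left(\frac{1}{S{\left(-10 \right)} + j{\left(24 \right)}}\right)^{2} = \left(\frac{1}{\frac{-13 - -110}{2 \left(-10\right)} + \left(-1 + 24\right)^{2}}\right)^{2} = \left(\frac{1}{\frac{1}{2} \left(- \frac{1}{10}\right) \left(-13 + 110\right) + 23^{2}}\right)^{2} = \left(\frac{1}{\frac{1}{2} \left(- \frac{1}{10}\right) 97 + 529}\right)^{2} = \left(\frac{1}{- \frac{97}{20} + 529}\right)^{2} = \left(\frac{1}{\frac{10483}{20}}\right)^{2} = \left(\frac{20}{10483}\right)^{2} = \frac{400}{109893289}$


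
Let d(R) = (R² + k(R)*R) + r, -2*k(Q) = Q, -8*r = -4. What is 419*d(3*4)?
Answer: 60755/2 ≈ 30378.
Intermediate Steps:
r = ½ (r = -⅛*(-4) = ½ ≈ 0.50000)
k(Q) = -Q/2
d(R) = ½ + R²/2 (d(R) = (R² + (-R/2)*R) + ½ = (R² - R²/2) + ½ = R²/2 + ½ = ½ + R²/2)
419*d(3*4) = 419*(½ + (3*4)²/2) = 419*(½ + (½)*12²) = 419*(½ + (½)*144) = 419*(½ + 72) = 419*(145/2) = 60755/2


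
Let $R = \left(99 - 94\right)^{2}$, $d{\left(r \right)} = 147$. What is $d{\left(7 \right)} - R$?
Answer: $122$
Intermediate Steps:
$R = 25$ ($R = 5^{2} = 25$)
$d{\left(7 \right)} - R = 147 - 25 = 122$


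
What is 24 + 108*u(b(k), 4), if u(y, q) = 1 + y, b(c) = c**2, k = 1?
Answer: 240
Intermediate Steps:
24 + 108*u(b(k), 4) = 24 + 108*(1 + 1**2) = 24 + 108*(1 + 1) = 24 + 108*2 = 24 + 216 = 240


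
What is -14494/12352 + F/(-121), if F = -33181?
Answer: 204048969/747296 ≈ 273.05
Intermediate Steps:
-14494/12352 + F/(-121) = -14494/12352 - 33181/(-121) = -14494*1/12352 - 33181*(-1/121) = -7247/6176 + 33181/121 = 204048969/747296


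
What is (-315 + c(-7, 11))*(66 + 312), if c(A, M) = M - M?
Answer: -119070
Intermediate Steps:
c(A, M) = 0
(-315 + c(-7, 11))*(66 + 312) = (-315 + 0)*(66 + 312) = -315*378 = -119070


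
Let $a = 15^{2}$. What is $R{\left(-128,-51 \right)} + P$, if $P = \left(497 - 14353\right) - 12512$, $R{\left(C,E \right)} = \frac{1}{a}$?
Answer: $- \frac{5932799}{225} \approx -26368.0$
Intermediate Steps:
$a = 225$
$R{\left(C,E \right)} = \frac{1}{225}$
$P = -26368$ ($P = -13856 - 12512 = -26368$)
$R{\left(-128,-51 \right)} + P = \frac{1}{225} - 26368 = - \frac{5932799}{225}$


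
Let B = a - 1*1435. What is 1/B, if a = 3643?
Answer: 1/2208 ≈ 0.00045290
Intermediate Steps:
B = 2208 (B = 3643 - 1*1435 = 3643 - 1435 = 2208)
1/B = 1/2208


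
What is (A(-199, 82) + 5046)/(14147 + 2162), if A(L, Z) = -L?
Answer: 5245/16309 ≈ 0.32160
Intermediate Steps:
(A(-199, 82) + 5046)/(14147 + 2162) = (-1*(-199) + 5046)/(14147 + 2162) = (199 + 5046)/16309 = 5245*(1/16309) = 5245/16309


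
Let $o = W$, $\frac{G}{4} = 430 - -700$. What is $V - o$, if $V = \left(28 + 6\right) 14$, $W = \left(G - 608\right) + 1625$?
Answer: $-5061$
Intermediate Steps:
$G = 4520$ ($G = 4 \left(430 - -700\right) = 4 \left(430 + 700\right) = 4 \cdot 1130 = 4520$)
$W = 5537$ ($W = \left(4520 - 608\right) + 1625 = 3912 + 1625 = 5537$)
$o = 5537$
$V = 476$ ($V = 34 \cdot 14 = 476$)
$V - o = 476 - 5537 = -5061$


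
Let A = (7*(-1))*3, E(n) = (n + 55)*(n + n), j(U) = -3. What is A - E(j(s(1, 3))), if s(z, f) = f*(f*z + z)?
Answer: 291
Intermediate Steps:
s(z, f) = f*(z + f*z)
E(n) = 2*n*(55 + n) (E(n) = (55 + n)*(2*n) = 2*n*(55 + n))
A = -21 (A = -7*3 = -21)
A - E(j(s(1, 3))) = -21 - 2*(-3)*(55 - 3) = -21 - 2*(-3)*52 = -21 - 1*(-312) = -21 + 312 = 291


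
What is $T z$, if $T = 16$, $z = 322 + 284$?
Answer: $9696$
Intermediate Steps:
$z = 606$
$T z = 16 \cdot 606 = 9696$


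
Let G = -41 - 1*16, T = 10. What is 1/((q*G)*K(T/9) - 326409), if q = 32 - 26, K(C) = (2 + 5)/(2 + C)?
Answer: -2/654357 ≈ -3.0564e-6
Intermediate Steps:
K(C) = 7/(2 + C)
G = -57 (G = -41 - 16 = -57)
q = 6
1/((q*G)*K(T/9) - 326409) = 1/((6*(-57))*(7/(2 + 10/9)) - 326409) = 1/(-2394/(2 + 10*(1/9)) - 326409) = 1/(-2394/(2 + 10/9) - 326409) = 1/(-2394/28/9 - 326409) = 1/(-2394*9/28 - 326409) = 1/(-342*9/4 - 326409) = 1/(-1539/2 - 326409) = 1/(-654357/2) = -2/654357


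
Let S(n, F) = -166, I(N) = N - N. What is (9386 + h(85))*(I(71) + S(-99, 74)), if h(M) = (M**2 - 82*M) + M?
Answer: -1614516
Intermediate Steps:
I(N) = 0
h(M) = M**2 - 81*M
(9386 + h(85))*(I(71) + S(-99, 74)) = (9386 + 85*(-81 + 85))*(0 - 166) = (9386 + 85*4)*(-166) = (9386 + 340)*(-166) = 9726*(-166) = -1614516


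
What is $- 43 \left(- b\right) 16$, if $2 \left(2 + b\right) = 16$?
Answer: $4128$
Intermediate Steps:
$b = 6$ ($b = -2 + \frac{1}{2} \cdot 16 = -2 + 8 = 6$)
$- 43 \left(- b\right) 16 = - 43 \left(\left(-1\right) 6\right) 16 = \left(-43\right) \left(-6\right) 16 = 258 \cdot 16 = 4128$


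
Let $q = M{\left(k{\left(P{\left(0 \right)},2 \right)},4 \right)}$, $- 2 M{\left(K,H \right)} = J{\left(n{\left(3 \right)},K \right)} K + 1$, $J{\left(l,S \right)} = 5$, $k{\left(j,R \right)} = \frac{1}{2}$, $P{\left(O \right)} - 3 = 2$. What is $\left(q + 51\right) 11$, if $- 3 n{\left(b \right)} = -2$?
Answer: $\frac{2167}{4} \approx 541.75$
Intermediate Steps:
$n{\left(b \right)} = \frac{2}{3}$ ($n{\left(b \right)} = \left(- \frac{1}{3}\right) \left(-2\right) = \frac{2}{3}$)
$P{\left(O \right)} = 5$ ($P{\left(O \right)} = 3 + 2 = 5$)
$k{\left(j,R \right)} = \frac{1}{2}$
$M{\left(K,H \right)} = - \frac{1}{2} - \frac{5 K}{2}$ ($M{\left(K,H \right)} = - \frac{5 K + 1}{2} = - \frac{1 + 5 K}{2} = - \frac{1}{2} - \frac{5 K}{2}$)
$q = - \frac{7}{4}$ ($q = - \frac{1}{2} - \frac{5}{4} = - \frac{7}{4} \approx -1.75$)
$\left(q + 51\right) 11 = \left(- \frac{7}{4} + 51\right) 11 = \frac{197}{4} \cdot 11 = \frac{2167}{4}$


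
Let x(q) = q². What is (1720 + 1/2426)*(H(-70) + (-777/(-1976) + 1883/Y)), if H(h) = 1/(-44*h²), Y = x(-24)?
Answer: 1395094123444583/221472451200 ≈ 6299.2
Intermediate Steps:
Y = 576 (Y = (-24)² = 576)
H(h) = -1/(44*h²)
(1720 + 1/2426)*(H(-70) + (-777/(-1976) + 1883/Y)) = (1720 + 1/2426)*(-1/44/(-70)² + (-777/(-1976) + 1883/576)) = (1720 + 1/2426)*(-1/44*1/4900 + (-777*(-1/1976) + 1883*(1/576))) = 4172721*(-1/215600 + (777/1976 + 1883/576))/2426 = 4172721*(-1/215600 + 521045/142272)/2426 = (4172721/2426)*(7021072483/1917115200) = 1395094123444583/221472451200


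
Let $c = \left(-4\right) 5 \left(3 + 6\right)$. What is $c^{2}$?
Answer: $32400$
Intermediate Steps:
$c = -180$ ($c = \left(-20\right) 9 = -180$)
$c^{2} = \left(-180\right)^{2} = 32400$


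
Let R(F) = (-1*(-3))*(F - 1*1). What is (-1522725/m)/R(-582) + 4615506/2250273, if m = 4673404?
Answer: 4192174864110389/2043693837102412 ≈ 2.0513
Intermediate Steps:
R(F) = -3 + 3*F (R(F) = 3*(F - 1) = 3*(-1 + F) = -3 + 3*F)
(-1522725/m)/R(-582) + 4615506/2250273 = (-1522725/4673404)/(-3 + 3*(-582)) + 4615506/2250273 = (-1522725*1/4673404)/(-3 - 1746) + 4615506*(1/2250273) = -1522725/4673404/(-1749) + 1538502/750091 = -1522725/4673404*(-1/1749) + 1538502/750091 = 507575/2724594532 + 1538502/750091 = 4192174864110389/2043693837102412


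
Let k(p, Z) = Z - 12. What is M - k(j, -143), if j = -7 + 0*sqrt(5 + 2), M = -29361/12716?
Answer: 1941619/12716 ≈ 152.69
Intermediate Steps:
M = -29361/12716 (M = -29361*1/12716 = -29361/12716 ≈ -2.3090)
j = -7 (j = -7 + 0*sqrt(7) = -7 + 0 = -7)
k(p, Z) = -12 + Z
M - k(j, -143) = -29361/12716 - (-12 - 143) = -29361/12716 - 1*(-155) = -29361/12716 + 155 = 1941619/12716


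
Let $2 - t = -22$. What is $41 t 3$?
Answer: $2952$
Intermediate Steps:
$t = 24$ ($t = 2 - -22 = 2 + 22 = 24$)
$41 t 3 = 41 \cdot 24 \cdot 3 = 984 \cdot 3 = 2952$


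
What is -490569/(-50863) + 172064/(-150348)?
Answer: 16251094195/1911787581 ≈ 8.5005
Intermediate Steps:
-490569/(-50863) + 172064/(-150348) = -490569*(-1/50863) + 172064*(-1/150348) = 490569/50863 - 43016/37587 = 16251094195/1911787581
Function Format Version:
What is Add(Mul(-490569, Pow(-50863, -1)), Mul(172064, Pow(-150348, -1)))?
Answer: Rational(16251094195, 1911787581) ≈ 8.5005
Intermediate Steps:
Add(Mul(-490569, Pow(-50863, -1)), Mul(172064, Pow(-150348, -1))) = Add(Mul(-490569, Rational(-1, 50863)), Mul(172064, Rational(-1, 150348))) = Add(Rational(490569, 50863), Rational(-43016, 37587)) = Rational(16251094195, 1911787581)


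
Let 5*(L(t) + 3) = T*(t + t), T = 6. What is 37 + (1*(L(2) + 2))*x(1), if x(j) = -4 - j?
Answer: 18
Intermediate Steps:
L(t) = -3 + 12*t/5 (L(t) = -3 + (6*(t + t))/5 = -3 + (6*(2*t))/5 = -3 + (12*t)/5 = -3 + 12*t/5)
37 + (1*(L(2) + 2))*x(1) = 37 + (1*((-3 + (12/5)*2) + 2))*(-4 - 1*1) = 37 + (1*((-3 + 24/5) + 2))*(-4 - 1) = 37 + (1*(9/5 + 2))*(-5) = 37 + (1*(19/5))*(-5) = 37 + (19/5)*(-5) = 37 - 19 = 18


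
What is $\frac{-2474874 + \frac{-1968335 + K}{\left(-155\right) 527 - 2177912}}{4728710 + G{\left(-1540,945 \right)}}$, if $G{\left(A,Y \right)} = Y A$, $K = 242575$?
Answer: $- \frac{2796108070009}{3698293707885} \approx -0.75605$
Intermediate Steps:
$G{\left(A,Y \right)} = A Y$
$\frac{-2474874 + \frac{-1968335 + K}{\left(-155\right) 527 - 2177912}}{4728710 + G{\left(-1540,945 \right)}} = \frac{-2474874 + \frac{-1968335 + 242575}{\left(-155\right) 527 - 2177912}}{4728710 - 1455300} = \frac{-2474874 - \frac{1725760}{-81685 - 2177912}}{4728710 - 1455300} = \frac{-2474874 - \frac{1725760}{-2259597}}{3273410} = \left(-2474874 - - \frac{1725760}{2259597}\right) \frac{1}{3273410} = \left(-2474874 + \frac{1725760}{2259597}\right) \frac{1}{3273410} = \left(- \frac{5592216140018}{2259597}\right) \frac{1}{3273410} = - \frac{2796108070009}{3698293707885}$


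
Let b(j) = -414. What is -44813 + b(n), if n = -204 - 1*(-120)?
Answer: -45227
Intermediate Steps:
n = -84 (n = -204 + 120 = -84)
-44813 + b(n) = -44813 - 414 = -45227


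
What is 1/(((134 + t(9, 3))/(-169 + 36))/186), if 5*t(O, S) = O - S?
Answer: -61845/338 ≈ -182.97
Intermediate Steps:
t(O, S) = -S/5 + O/5 (t(O, S) = (O - S)/5 = -S/5 + O/5)
1/(((134 + t(9, 3))/(-169 + 36))/186) = 1/(((134 + (-1/5*3 + (1/5)*9))/(-169 + 36))/186) = 1/(((134 + (-3/5 + 9/5))/(-133))*(1/186)) = 1/(((134 + 6/5)*(-1/133))*(1/186)) = 1/(((676/5)*(-1/133))*(1/186)) = 1/(-676/665*1/186) = 1/(-338/61845) = -61845/338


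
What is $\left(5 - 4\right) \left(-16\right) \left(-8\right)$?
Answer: $128$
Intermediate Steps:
$\left(5 - 4\right) \left(-16\right) \left(-8\right) = 1 \left(-16\right) \left(-8\right) = \left(-16\right) \left(-8\right) = 128$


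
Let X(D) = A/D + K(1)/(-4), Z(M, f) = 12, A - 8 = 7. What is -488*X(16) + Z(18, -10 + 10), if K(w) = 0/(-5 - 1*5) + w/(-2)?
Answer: -1013/2 ≈ -506.50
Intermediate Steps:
A = 15 (A = 8 + 7 = 15)
K(w) = -w/2 (K(w) = 0/(-5 - 5) + w*(-½) = 0/(-10) - w/2 = 0*(-⅒) - w/2 = 0 - w/2 = -w/2)
X(D) = ⅛ + 15/D (X(D) = 15/D - ½*1/(-4) = 15/D - ½*(-¼) = 15/D + ⅛ = ⅛ + 15/D)
-488*X(16) + Z(18, -10 + 10) = -61*(120 + 16)/16 + 12 = -61*136/16 + 12 = -488*17/16 + 12 = -1037/2 + 12 = -1013/2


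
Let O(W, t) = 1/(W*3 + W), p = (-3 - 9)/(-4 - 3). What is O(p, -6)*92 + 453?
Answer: 5597/12 ≈ 466.42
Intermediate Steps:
p = 12/7 (p = -12/(-7) = -12*(-1/7) = 12/7 ≈ 1.7143)
O(W, t) = 1/(4*W) (O(W, t) = 1/(3*W + W) = 1/(4*W))
O(p, -6)*92 + 453 = (1/(4*(12/7)))*92 + 453 = ((1/4)*(7/12))*92 + 453 = (7/48)*92 + 453 = 161/12 + 453 = 5597/12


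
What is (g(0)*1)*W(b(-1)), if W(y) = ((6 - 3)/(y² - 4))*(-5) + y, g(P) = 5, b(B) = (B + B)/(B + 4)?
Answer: 1705/96 ≈ 17.760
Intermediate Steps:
b(B) = 2*B/(4 + B) (b(B) = (2*B)/(4 + B) = 2*B/(4 + B))
W(y) = y - 15/(-4 + y²) (W(y) = (3/(-4 + y²))*(-5) + y = -15/(-4 + y²) + y = y - 15/(-4 + y²))
(g(0)*1)*W(b(-1)) = (5*1)*((-15 + (2*(-1)/(4 - 1))³ - 8*(-1)/(4 - 1))/(-4 + (2*(-1)/(4 - 1))²)) = 5*((-15 + (2*(-1)/3)³ - 8*(-1)/3)/(-4 + (2*(-1)/3)²)) = 5*((-15 + (2*(-1)*(⅓))³ - 8*(-1)/3)/(-4 + (2*(-1)*(⅓))²)) = 5*((-15 + (-⅔)³ - 4*(-⅔))/(-4 + (-⅔)²)) = 5*((-15 - 8/27 + 8/3)/(-4 + 4/9)) = 5*(-341/27/(-32/9)) = 5*(-9/32*(-341/27)) = 5*(341/96) = 1705/96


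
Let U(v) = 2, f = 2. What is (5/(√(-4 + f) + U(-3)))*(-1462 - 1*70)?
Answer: -7660/3 + 3830*I*√2/3 ≈ -2553.3 + 1805.5*I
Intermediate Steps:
(5/(√(-4 + f) + U(-3)))*(-1462 - 1*70) = (5/(√(-4 + 2) + 2))*(-1462 - 1*70) = (5/(√(-2) + 2))*(-1462 - 70) = (5/(I*√2 + 2))*(-1532) = (5/(2 + I*√2))*(-1532) = -7660/(2 + I*√2)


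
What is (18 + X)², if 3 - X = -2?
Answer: 529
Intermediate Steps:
X = 5 (X = 3 - 1*(-2) = 3 + 2 = 5)
(18 + X)² = (18 + 5)² = 23² = 529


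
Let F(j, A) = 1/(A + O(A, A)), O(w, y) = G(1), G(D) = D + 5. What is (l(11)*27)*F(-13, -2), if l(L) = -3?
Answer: -81/4 ≈ -20.250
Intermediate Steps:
G(D) = 5 + D
O(w, y) = 6 (O(w, y) = 5 + 1 = 6)
F(j, A) = 1/(6 + A) (F(j, A) = 1/(A + 6) = 1/(6 + A))
(l(11)*27)*F(-13, -2) = (-3*27)/(6 - 2) = -81/4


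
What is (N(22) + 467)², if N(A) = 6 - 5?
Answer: 219024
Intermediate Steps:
N(A) = 1
(N(22) + 467)² = (1 + 467)² = 468² = 219024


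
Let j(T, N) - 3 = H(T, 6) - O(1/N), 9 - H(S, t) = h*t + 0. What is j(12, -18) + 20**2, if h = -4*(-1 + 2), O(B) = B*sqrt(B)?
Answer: 436 + I*sqrt(2)/108 ≈ 436.0 + 0.013095*I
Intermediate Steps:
O(B) = B**(3/2)
h = -4 (h = -4*1 = -4)
H(S, t) = 9 + 4*t (H(S, t) = 9 - (-4*t + 0) = 9 - (-4)*t = 9 + 4*t)
j(T, N) = 36 - (1/N)**(3/2) (j(T, N) = 3 + ((9 + 4*6) - (1/N)**(3/2)) = 3 + ((9 + 24) - (1/N)**(3/2)) = 3 + (33 - (1/N)**(3/2)) = 36 - (1/N)**(3/2))
j(12, -18) + 20**2 = (36 - (1/(-18))**(3/2)) + 20**2 = (36 - (-1/18)**(3/2)) + 400 = (36 - (-1)*I*sqrt(2)/108) + 400 = (36 + I*sqrt(2)/108) + 400 = 436 + I*sqrt(2)/108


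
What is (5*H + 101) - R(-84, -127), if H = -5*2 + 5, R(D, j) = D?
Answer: 160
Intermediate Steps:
H = -5 (H = -10 + 5 = -5)
(5*H + 101) - R(-84, -127) = (5*(-5) + 101) - 1*(-84) = (-25 + 101) + 84 = 76 + 84 = 160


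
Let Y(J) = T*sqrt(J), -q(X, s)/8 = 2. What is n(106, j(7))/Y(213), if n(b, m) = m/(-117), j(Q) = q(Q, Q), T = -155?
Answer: -16*sqrt(213)/3862755 ≈ -6.0452e-5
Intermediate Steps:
q(X, s) = -16 (q(X, s) = -8*2 = -16)
j(Q) = -16
n(b, m) = -m/117 (n(b, m) = m*(-1/117) = -m/117)
Y(J) = -155*sqrt(J)
n(106, j(7))/Y(213) = (-1/117*(-16))/((-155*sqrt(213))) = 16*(-sqrt(213)/33015)/117 = -16*sqrt(213)/3862755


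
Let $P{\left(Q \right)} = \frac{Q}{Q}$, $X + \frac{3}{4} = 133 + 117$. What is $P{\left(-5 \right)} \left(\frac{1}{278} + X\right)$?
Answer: $\frac{138585}{556} \approx 249.25$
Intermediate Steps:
$X = \frac{997}{4}$ ($X = - \frac{3}{4} + \left(133 + 117\right) = - \frac{3}{4} + 250 = \frac{997}{4} \approx 249.25$)
$P{\left(Q \right)} = 1$
$P{\left(-5 \right)} \left(\frac{1}{278} + X\right) = 1 \left(\frac{1}{278} + \frac{997}{4}\right) = 1 \cdot \frac{138585}{556} = \frac{138585}{556}$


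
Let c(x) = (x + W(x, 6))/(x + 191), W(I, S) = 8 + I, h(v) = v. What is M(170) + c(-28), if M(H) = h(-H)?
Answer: -27758/163 ≈ -170.29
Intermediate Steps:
M(H) = -H
c(x) = (8 + 2*x)/(191 + x) (c(x) = (x + (8 + x))/(x + 191) = (8 + 2*x)/(191 + x))
M(170) + c(-28) = -1*170 + 2*(4 - 28)/(191 - 28) = -170 + 2*(-24)/163 = -170 + 2*(1/163)*(-24) = -170 - 48/163 = -27758/163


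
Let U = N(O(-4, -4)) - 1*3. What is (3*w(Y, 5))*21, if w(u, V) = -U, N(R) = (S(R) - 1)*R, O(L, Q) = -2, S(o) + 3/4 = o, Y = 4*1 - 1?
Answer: -567/2 ≈ -283.50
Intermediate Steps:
Y = 3 (Y = 4 - 1 = 3)
S(o) = -3/4 + o
N(R) = R*(-7/4 + R) (N(R) = ((-3/4 + R) - 1)*R = (-7/4 + R)*R = R*(-7/4 + R))
U = 9/2 (U = (1/4)*(-2)*(-7 + 4*(-2)) - 1*3 = (1/4)*(-2)*(-7 - 8) - 3 = (1/4)*(-2)*(-15) - 3 = 15/2 - 3 = 9/2 ≈ 4.5000)
w(u, V) = -9/2 (w(u, V) = -1*9/2 = -9/2)
(3*w(Y, 5))*21 = (3*(-9/2))*21 = -27/2*21 = -567/2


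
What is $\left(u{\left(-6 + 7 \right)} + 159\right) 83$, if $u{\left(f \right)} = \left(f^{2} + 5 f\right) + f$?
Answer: $13778$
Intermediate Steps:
$u{\left(f \right)} = f^{2} + 6 f$
$\left(u{\left(-6 + 7 \right)} + 159\right) 83 = \left(\left(-6 + 7\right) \left(6 + \left(-6 + 7\right)\right) + 159\right) 83 = \left(1 \left(6 + 1\right) + 159\right) 83 = \left(1 \cdot 7 + 159\right) 83 = \left(7 + 159\right) 83 = 166 \cdot 83 = 13778$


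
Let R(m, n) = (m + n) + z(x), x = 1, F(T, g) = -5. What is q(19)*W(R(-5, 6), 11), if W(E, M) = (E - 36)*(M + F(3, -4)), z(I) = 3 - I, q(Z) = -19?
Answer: 3762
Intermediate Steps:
R(m, n) = 2 + m + n (R(m, n) = (m + n) + (3 - 1*1) = (m + n) + (3 - 1) = (m + n) + 2 = 2 + m + n)
W(E, M) = (-36 + E)*(-5 + M) (W(E, M) = (E - 36)*(M - 5) = (-36 + E)*(-5 + M))
q(19)*W(R(-5, 6), 11) = -19*(180 - 36*11 - 5*(2 - 5 + 6) + (2 - 5 + 6)*11) = -19*(180 - 396 - 5*3 + 3*11) = -19*(180 - 396 - 15 + 33) = -19*(-198) = 3762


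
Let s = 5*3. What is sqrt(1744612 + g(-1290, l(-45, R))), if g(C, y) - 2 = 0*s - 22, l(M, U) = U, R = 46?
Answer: 4*sqrt(109037) ≈ 1320.8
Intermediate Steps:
s = 15
g(C, y) = -20 (g(C, y) = 2 + (0*15 - 22) = 2 + (0 - 22) = 2 - 22 = -20)
sqrt(1744612 + g(-1290, l(-45, R))) = sqrt(1744612 - 20) = sqrt(1744592) = 4*sqrt(109037)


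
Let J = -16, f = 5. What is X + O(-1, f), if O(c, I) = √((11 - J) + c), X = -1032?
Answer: -1032 + √26 ≈ -1026.9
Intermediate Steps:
O(c, I) = √(27 + c) (O(c, I) = √((11 - 1*(-16)) + c) = √((11 + 16) + c) = √(27 + c))
X + O(-1, f) = -1032 + √(27 - 1) = -1032 + √26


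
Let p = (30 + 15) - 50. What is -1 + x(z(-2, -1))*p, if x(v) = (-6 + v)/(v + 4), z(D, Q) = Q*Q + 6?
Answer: -16/11 ≈ -1.4545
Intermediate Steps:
z(D, Q) = 6 + Q² (z(D, Q) = Q² + 6 = 6 + Q²)
x(v) = (-6 + v)/(4 + v)
p = -5 (p = 45 - 50 = -5)
-1 + x(z(-2, -1))*p = -1 + ((-6 + (6 + (-1)²))/(4 + (6 + (-1)²)))*(-5) = -1 + ((-6 + (6 + 1))/(4 + (6 + 1)))*(-5) = -1 + ((-6 + 7)/(4 + 7))*(-5) = -1 + (1/11)*(-5) = -1 - 5/11 = -16/11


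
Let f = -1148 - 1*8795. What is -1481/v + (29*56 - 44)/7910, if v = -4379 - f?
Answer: -292359/4401124 ≈ -0.066428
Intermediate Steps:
f = -9943 (f = -1148 - 8795 = -9943)
v = 5564 (v = -4379 - 1*(-9943) = -4379 + 9943 = 5564)
-1481/v + (29*56 - 44)/7910 = -1481/5564 + (29*56 - 44)/7910 = -1481*1/5564 + (1624 - 44)*(1/7910) = -1481/5564 + 1580*(1/7910) = -1481/5564 + 158/791 = -292359/4401124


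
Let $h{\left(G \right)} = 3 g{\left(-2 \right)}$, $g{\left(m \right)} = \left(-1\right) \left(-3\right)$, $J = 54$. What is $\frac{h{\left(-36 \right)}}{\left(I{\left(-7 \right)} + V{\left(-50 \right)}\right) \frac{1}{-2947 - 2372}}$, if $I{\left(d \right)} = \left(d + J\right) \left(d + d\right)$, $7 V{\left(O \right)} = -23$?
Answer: $\frac{111699}{1543} \approx 72.391$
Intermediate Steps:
$V{\left(O \right)} = - \frac{23}{7}$ ($V{\left(O \right)} = \frac{1}{7} \left(-23\right) = - \frac{23}{7}$)
$g{\left(m \right)} = 3$
$I{\left(d \right)} = 2 d \left(54 + d\right)$ ($I{\left(d \right)} = \left(d + 54\right) \left(d + d\right) = \left(54 + d\right) 2 d = 2 d \left(54 + d\right)$)
$h{\left(G \right)} = 9$ ($h{\left(G \right)} = 3 \cdot 3 = 9$)
$\frac{h{\left(-36 \right)}}{\left(I{\left(-7 \right)} + V{\left(-50 \right)}\right) \frac{1}{-2947 - 2372}} = \frac{9}{\left(2 \left(-7\right) \left(54 - 7\right) - \frac{23}{7}\right) \frac{1}{-2947 - 2372}} = \frac{9}{\left(2 \left(-7\right) 47 - \frac{23}{7}\right) \frac{1}{-5319}} = \frac{9}{\left(-658 - \frac{23}{7}\right) \left(- \frac{1}{5319}\right)} = \frac{9}{\left(- \frac{4629}{7}\right) \left(- \frac{1}{5319}\right)} = \frac{9}{\frac{1543}{12411}} = 9 \cdot \frac{12411}{1543} = \frac{111699}{1543}$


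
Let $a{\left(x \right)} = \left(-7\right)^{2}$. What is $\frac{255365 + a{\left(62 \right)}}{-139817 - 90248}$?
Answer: $- \frac{255414}{230065} \approx -1.1102$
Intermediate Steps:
$a{\left(x \right)} = 49$
$\frac{255365 + a{\left(62 \right)}}{-139817 - 90248} = \frac{255365 + 49}{-139817 - 90248} = \frac{255414}{-230065} = 255414 \left(- \frac{1}{230065}\right) = - \frac{255414}{230065}$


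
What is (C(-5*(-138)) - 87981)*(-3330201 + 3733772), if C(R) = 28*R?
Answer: -27709588431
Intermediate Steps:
(C(-5*(-138)) - 87981)*(-3330201 + 3733772) = (28*(-5*(-138)) - 87981)*(-3330201 + 3733772) = (28*690 - 87981)*403571 = (19320 - 87981)*403571 = -68661*403571 = -27709588431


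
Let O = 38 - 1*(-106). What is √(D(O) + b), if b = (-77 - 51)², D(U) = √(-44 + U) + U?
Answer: √16538 ≈ 128.60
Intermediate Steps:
O = 144 (O = 38 + 106 = 144)
D(U) = U + √(-44 + U)
b = 16384 (b = (-128)² = 16384)
√(D(O) + b) = √((144 + √(-44 + 144)) + 16384) = √((144 + √100) + 16384) = √((144 + 10) + 16384) = √(154 + 16384) = √16538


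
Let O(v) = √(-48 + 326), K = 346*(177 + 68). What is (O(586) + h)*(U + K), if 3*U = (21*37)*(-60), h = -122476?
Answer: -8479013480 + 69230*√278 ≈ -8.4779e+9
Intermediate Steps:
K = 84770 (K = 346*245 = 84770)
U = -15540 (U = ((21*37)*(-60))/3 = (777*(-60))/3 = (⅓)*(-46620) = -15540)
O(v) = √278
(O(586) + h)*(U + K) = (√278 - 122476)*(-15540 + 84770) = (-122476 + √278)*69230 = -8479013480 + 69230*√278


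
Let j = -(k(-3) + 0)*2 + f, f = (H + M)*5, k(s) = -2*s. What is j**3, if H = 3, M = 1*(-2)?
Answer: -343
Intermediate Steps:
M = -2
f = 5 (f = (3 - 2)*5 = 1*5 = 5)
j = -7 (j = -(-2*(-3) + 0)*2 + 5 = -(6 + 0)*2 + 5 = -6*2 + 5 = -1*12 + 5 = -12 + 5 = -7)
j**3 = (-7)**3 = -343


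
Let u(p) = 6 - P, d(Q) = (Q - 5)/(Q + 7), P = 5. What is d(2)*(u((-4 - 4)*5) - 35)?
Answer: 34/3 ≈ 11.333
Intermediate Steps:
d(Q) = (-5 + Q)/(7 + Q)
u(p) = 1 (u(p) = 6 - 1*5 = 6 - 5 = 1)
d(2)*(u((-4 - 4)*5) - 35) = ((-5 + 2)/(7 + 2))*(1 - 35) = (-3/9)*(-34) = ((⅑)*(-3))*(-34) = -⅓*(-34) = 34/3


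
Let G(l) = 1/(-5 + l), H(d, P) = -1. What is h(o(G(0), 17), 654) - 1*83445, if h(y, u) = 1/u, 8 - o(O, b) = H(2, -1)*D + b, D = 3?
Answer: -54573029/654 ≈ -83445.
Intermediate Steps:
o(O, b) = 11 - b (o(O, b) = 8 - (-1*3 + b) = 8 - (-3 + b) = 8 + (3 - b) = 11 - b)
h(o(G(0), 17), 654) - 1*83445 = 1/654 - 1*83445 = 1/654 - 83445 = -54573029/654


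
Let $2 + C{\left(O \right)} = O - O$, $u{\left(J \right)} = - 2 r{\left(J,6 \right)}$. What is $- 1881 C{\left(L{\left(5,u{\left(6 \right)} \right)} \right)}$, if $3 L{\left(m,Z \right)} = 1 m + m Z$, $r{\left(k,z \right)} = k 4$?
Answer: $3762$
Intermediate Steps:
$r{\left(k,z \right)} = 4 k$
$u{\left(J \right)} = - 8 J$ ($u{\left(J \right)} = - 2 \cdot 4 J = - 8 J$)
$L{\left(m,Z \right)} = \frac{m}{3} + \frac{Z m}{3}$ ($L{\left(m,Z \right)} = \frac{1 m + m Z}{3} = \frac{m + Z m}{3} = \frac{m}{3} + \frac{Z m}{3}$)
$C{\left(O \right)} = -2$ ($C{\left(O \right)} = -2 + \left(O - O\right) = -2 + 0 = -2$)
$- 1881 C{\left(L{\left(5,u{\left(6 \right)} \right)} \right)} = \left(-1881\right) \left(-2\right) = 3762$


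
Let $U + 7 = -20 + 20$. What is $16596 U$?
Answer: $-116172$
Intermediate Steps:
$U = -7$ ($U = -7 + \left(-20 + 20\right) = -7 + 0 = -7$)
$16596 U = 16596 \left(-7\right) = -116172$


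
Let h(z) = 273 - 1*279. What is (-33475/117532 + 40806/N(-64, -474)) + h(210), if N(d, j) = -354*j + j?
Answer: -19799871497/3277614884 ≈ -6.0409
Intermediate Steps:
h(z) = -6 (h(z) = 273 - 279 = -6)
N(d, j) = -353*j
(-33475/117532 + 40806/N(-64, -474)) + h(210) = (-33475/117532 + 40806/((-353*(-474)))) - 6 = (-33475*1/117532 + 40806/167322) - 6 = (-33475/117532 + 40806*(1/167322)) - 6 = (-33475/117532 + 6801/27887) - 6 = -134182193/3277614884 - 6 = -19799871497/3277614884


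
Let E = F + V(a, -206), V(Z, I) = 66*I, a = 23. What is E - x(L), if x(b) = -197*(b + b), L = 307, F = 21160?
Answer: 128522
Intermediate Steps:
x(b) = -394*b
E = 7564 (E = 21160 + 66*(-206) = 21160 - 13596 = 7564)
E - x(L) = 7564 - (-394)*307 = 7564 - 1*(-120958) = 7564 + 120958 = 128522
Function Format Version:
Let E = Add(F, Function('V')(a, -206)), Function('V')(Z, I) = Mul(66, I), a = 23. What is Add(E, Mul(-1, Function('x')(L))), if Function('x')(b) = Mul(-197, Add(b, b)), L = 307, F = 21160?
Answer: 128522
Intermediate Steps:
Function('x')(b) = Mul(-394, b) (Function('x')(b) = Mul(-197, Mul(2, b)) = Mul(-394, b))
E = 7564 (E = Add(21160, Mul(66, -206)) = Add(21160, -13596) = 7564)
Add(E, Mul(-1, Function('x')(L))) = Add(7564, Mul(-1, Mul(-394, 307))) = Add(7564, Mul(-1, -120958)) = Add(7564, 120958) = 128522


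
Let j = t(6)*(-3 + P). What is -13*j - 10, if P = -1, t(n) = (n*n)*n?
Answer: 11222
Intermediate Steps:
t(n) = n³ (t(n) = n²*n = n³)
j = -864 (j = 6³*(-3 - 1) = 216*(-4) = -864)
-13*j - 10 = -13*(-864) - 10 = 11232 - 10 = 11222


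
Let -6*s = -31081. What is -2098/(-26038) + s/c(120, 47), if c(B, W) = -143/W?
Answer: -19017346291/11170302 ≈ -1702.5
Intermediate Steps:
s = 31081/6 (s = -⅙*(-31081) = 31081/6 ≈ 5180.2)
-2098/(-26038) + s/c(120, 47) = -2098/(-26038) + 31081/(6*((-143/47))) = -2098*(-1/26038) + 31081/(6*((-143*1/47))) = 1049/13019 + 31081/(6*(-143/47)) = 1049/13019 + (31081/6)*(-47/143) = 1049/13019 - 1460807/858 = -19017346291/11170302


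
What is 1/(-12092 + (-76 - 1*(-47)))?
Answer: -1/12121 ≈ -8.2501e-5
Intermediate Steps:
1/(-12092 + (-76 - 1*(-47))) = 1/(-12092 + (-76 + 47)) = 1/(-12092 - 29) = 1/(-12121) = -1/12121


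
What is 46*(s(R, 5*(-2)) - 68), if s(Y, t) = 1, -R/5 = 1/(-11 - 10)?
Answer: -3082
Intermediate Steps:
R = 5/21 (R = -5/(-11 - 10) = -5/(-21) = -5*(-1/21) = 5/21 ≈ 0.23810)
46*(s(R, 5*(-2)) - 68) = 46*(1 - 68) = 46*(-67) = -3082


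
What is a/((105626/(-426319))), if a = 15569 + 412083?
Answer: -91158086494/52813 ≈ -1.7261e+6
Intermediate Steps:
a = 427652
a/((105626/(-426319))) = 427652/((105626/(-426319))) = 427652/((105626*(-1/426319))) = 427652/(-105626/426319) = 427652*(-426319/105626) = -91158086494/52813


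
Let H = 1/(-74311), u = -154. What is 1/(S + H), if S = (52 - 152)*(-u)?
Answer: -74311/1144389401 ≈ -6.4935e-5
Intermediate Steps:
H = -1/74311 ≈ -1.3457e-5
S = -15400 (S = (52 - 152)*(-1*(-154)) = -100*154 = -15400)
1/(S + H) = 1/(-15400 - 1/74311) = 1/(-1144389401/74311) = -74311/1144389401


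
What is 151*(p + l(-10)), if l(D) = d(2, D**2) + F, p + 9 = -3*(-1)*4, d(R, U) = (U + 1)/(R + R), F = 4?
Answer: 19479/4 ≈ 4869.8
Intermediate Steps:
d(R, U) = (1 + U)/(2*R) (d(R, U) = (1 + U)/((2*R)) = (1 + U)*(1/(2*R)) = (1 + U)/(2*R))
p = 3 (p = -9 - 3*(-1)*4 = -9 + 3*4 = -9 + 12 = 3)
l(D) = 17/4 + D**2/4 (l(D) = (1/2)*(1 + D**2)/2 + 4 = (1/2)*(1/2)*(1 + D**2) + 4 = (1/4 + D**2/4) + 4 = 17/4 + D**2/4)
151*(p + l(-10)) = 151*(3 + (17/4 + (1/4)*(-10)**2)) = 151*(3 + (17/4 + (1/4)*100)) = 151*(3 + (17/4 + 25)) = 151*(3 + 117/4) = 151*(129/4) = 19479/4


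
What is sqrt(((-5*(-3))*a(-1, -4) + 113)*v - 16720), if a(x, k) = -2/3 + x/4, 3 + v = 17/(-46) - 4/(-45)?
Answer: I*sqrt(32461654210)/1380 ≈ 130.56*I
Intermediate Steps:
v = -6791/2070 (v = -3 + (17/(-46) - 4/(-45)) = -3 + (17*(-1/46) - 4*(-1/45)) = -3 + (-17/46 + 4/45) = -3 - 581/2070 = -6791/2070 ≈ -3.2807)
a(x, k) = -2/3 + x/4 (a(x, k) = -2*1/3 + x*(1/4) = -2/3 + x/4)
sqrt(((-5*(-3))*a(-1, -4) + 113)*v - 16720) = sqrt(((-5*(-3))*(-2/3 + (1/4)*(-1)) + 113)*(-6791/2070) - 16720) = sqrt((15*(-2/3 - 1/4) + 113)*(-6791/2070) - 16720) = sqrt((15*(-11/12) + 113)*(-6791/2070) - 16720) = sqrt((-55/4 + 113)*(-6791/2070) - 16720) = sqrt((397/4)*(-6791/2070) - 16720) = sqrt(-2696027/8280 - 16720) = sqrt(-141137627/8280) = I*sqrt(32461654210)/1380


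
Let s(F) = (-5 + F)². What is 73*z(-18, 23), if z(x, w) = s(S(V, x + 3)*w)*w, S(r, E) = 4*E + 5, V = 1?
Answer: 2708059100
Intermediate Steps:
S(r, E) = 5 + 4*E
z(x, w) = w*(-5 + w*(17 + 4*x))² (z(x, w) = (-5 + (5 + 4*(x + 3))*w)²*w = (-5 + (5 + 4*(3 + x))*w)²*w = (-5 + (5 + (12 + 4*x))*w)²*w = (-5 + (17 + 4*x)*w)²*w = (-5 + w*(17 + 4*x))²*w = w*(-5 + w*(17 + 4*x))²)
73*z(-18, 23) = 73*(23*(-5 + 23*(17 + 4*(-18)))²) = 73*(23*(-5 + 23*(17 - 72))²) = 73*(23*(-5 + 23*(-55))²) = 73*(23*(-5 - 1265)²) = 73*(23*(-1270)²) = 73*(23*1612900) = 73*37096700 = 2708059100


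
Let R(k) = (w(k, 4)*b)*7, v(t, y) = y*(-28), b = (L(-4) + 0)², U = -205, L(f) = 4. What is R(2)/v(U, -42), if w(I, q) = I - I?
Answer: 0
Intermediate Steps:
w(I, q) = 0
b = 16 (b = (4 + 0)² = 4² = 16)
v(t, y) = -28*y
R(k) = 0 (R(k) = (0*16)*7 = 0*7 = 0)
R(2)/v(U, -42) = 0/((-28*(-42))) = 0/1176 = 0*(1/1176) = 0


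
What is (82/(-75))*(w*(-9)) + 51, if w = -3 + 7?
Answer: 2259/25 ≈ 90.360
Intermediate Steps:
w = 4
(82/(-75))*(w*(-9)) + 51 = (82/(-75))*(4*(-9)) + 51 = (82*(-1/75))*(-36) + 51 = -82/75*(-36) + 51 = 984/25 + 51 = 2259/25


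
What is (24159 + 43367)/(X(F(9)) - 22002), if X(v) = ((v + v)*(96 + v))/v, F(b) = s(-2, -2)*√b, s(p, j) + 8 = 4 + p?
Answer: -33763/10923 ≈ -3.0910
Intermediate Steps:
s(p, j) = -4 + p (s(p, j) = -8 + (4 + p) = -4 + p)
F(b) = -6*√b (F(b) = (-4 - 2)*√b = -6*√b)
X(v) = 192 + 2*v (X(v) = ((2*v)*(96 + v))/v = (2*v*(96 + v))/v = 192 + 2*v)
(24159 + 43367)/(X(F(9)) - 22002) = (24159 + 43367)/((192 + 2*(-6*√9)) - 22002) = 67526/((192 + 2*(-6*3)) - 22002) = 67526/((192 + 2*(-18)) - 22002) = 67526/((192 - 36) - 22002) = 67526/(156 - 22002) = 67526/(-21846) = 67526*(-1/21846) = -33763/10923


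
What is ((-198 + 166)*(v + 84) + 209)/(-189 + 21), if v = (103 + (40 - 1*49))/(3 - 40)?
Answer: 88715/6216 ≈ 14.272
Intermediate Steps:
v = -94/37 (v = (103 + (40 - 49))/(-37) = (103 - 9)*(-1/37) = 94*(-1/37) = -94/37 ≈ -2.5405)
((-198 + 166)*(v + 84) + 209)/(-189 + 21) = ((-198 + 166)*(-94/37 + 84) + 209)/(-189 + 21) = (-32*3014/37 + 209)/(-168) = (-96448/37 + 209)*(-1/168) = -88715/37*(-1/168) = 88715/6216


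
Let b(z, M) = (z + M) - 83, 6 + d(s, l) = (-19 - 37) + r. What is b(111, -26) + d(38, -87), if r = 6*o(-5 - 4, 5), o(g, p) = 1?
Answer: -54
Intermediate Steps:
r = 6 (r = 6*1 = 6)
d(s, l) = -56 (d(s, l) = -6 + ((-19 - 37) + 6) = -6 + (-56 + 6) = -6 - 50 = -56)
b(z, M) = -83 + M + z (b(z, M) = (M + z) - 83 = -83 + M + z)
b(111, -26) + d(38, -87) = (-83 - 26 + 111) - 56 = 2 - 56 = -54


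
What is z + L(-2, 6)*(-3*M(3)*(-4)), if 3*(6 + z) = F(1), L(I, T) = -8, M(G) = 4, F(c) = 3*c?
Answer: -389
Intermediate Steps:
z = -5 (z = -6 + (3*1)/3 = -6 + (⅓)*3 = -6 + 1 = -5)
z + L(-2, 6)*(-3*M(3)*(-4)) = -5 - 8*(-3*4)*(-4) = -5 - (-96)*(-4) = -5 - 8*48 = -5 - 384 = -389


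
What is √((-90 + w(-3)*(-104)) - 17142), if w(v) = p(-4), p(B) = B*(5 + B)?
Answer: 4*I*√1051 ≈ 129.68*I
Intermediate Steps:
w(v) = -4 (w(v) = -4*(5 - 4) = -4*1 = -4)
√((-90 + w(-3)*(-104)) - 17142) = √((-90 - 4*(-104)) - 17142) = √((-90 + 416) - 17142) = √(326 - 17142) = √(-16816) = 4*I*√1051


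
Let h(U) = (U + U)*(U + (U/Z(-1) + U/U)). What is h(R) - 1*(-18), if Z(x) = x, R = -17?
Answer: -16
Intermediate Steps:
h(U) = 2*U (h(U) = (U + U)*(U + (U/(-1) + U/U)) = (2*U)*(U + (U*(-1) + 1)) = (2*U)*(U + (-U + 1)) = (2*U)*(U + (1 - U)) = (2*U)*1 = 2*U)
h(R) - 1*(-18) = 2*(-17) - 1*(-18) = -34 + 18 = -16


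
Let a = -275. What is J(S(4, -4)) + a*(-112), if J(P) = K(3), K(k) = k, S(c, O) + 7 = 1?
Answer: 30803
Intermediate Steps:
S(c, O) = -6 (S(c, O) = -7 + 1 = -6)
J(P) = 3
J(S(4, -4)) + a*(-112) = 3 - 275*(-112) = 3 + 30800 = 30803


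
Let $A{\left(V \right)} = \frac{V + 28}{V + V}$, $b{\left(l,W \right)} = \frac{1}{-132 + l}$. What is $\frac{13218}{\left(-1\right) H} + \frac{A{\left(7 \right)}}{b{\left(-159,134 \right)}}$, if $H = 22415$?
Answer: $- \frac{32640261}{44830} \approx -728.09$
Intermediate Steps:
$A{\left(V \right)} = \frac{28 + V}{2 V}$
$\frac{13218}{\left(-1\right) H} + \frac{A{\left(7 \right)}}{b{\left(-159,134 \right)}} = \frac{13218}{\left(-1\right) 22415} + \frac{\frac{1}{2} \cdot \frac{1}{7} \left(28 + 7\right)}{\frac{1}{-132 - 159}} = \frac{13218}{-22415} + \frac{\frac{1}{2} \cdot \frac{1}{7} \cdot 35}{\frac{1}{-291}} = 13218 \left(- \frac{1}{22415}\right) + \frac{5}{2 \left(- \frac{1}{291}\right)} = - \frac{13218}{22415} + \frac{5}{2} \left(-291\right) = - \frac{13218}{22415} - \frac{1455}{2} = - \frac{32640261}{44830}$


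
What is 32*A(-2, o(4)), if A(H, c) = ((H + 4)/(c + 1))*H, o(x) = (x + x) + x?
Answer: -128/13 ≈ -9.8462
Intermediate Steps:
o(x) = 3*x (o(x) = 2*x + x = 3*x)
A(H, c) = H*(4 + H)/(1 + c) (A(H, c) = ((4 + H)/(1 + c))*H = H*(4 + H)/(1 + c))
32*A(-2, o(4)) = 32*(-2*(4 - 2)/(1 + 3*4)) = 32*(-2*2/(1 + 12)) = 32*(-2*2/13) = 32*(-2*1/13*2) = 32*(-4/13) = -128/13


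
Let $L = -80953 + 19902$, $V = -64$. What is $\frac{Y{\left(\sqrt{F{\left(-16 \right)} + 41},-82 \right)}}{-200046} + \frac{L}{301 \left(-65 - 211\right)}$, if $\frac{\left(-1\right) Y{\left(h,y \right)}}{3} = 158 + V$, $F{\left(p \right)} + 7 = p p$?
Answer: $\frac{291343709}{395690988} \approx 0.73629$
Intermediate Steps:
$L = -61051$
$F{\left(p \right)} = -7 + p^{2}$ ($F{\left(p \right)} = -7 + p p = -7 + p^{2}$)
$Y{\left(h,y \right)} = -282$ ($Y{\left(h,y \right)} = - 3 \left(158 - 64\right) = \left(-3\right) 94 = -282$)
$\frac{Y{\left(\sqrt{F{\left(-16 \right)} + 41},-82 \right)}}{-200046} + \frac{L}{301 \left(-65 - 211\right)} = - \frac{282}{-200046} - \frac{61051}{301 \left(-65 - 211\right)} = \left(-282\right) \left(- \frac{1}{200046}\right) - \frac{61051}{301 \left(-276\right)} = \frac{47}{33341} - \frac{61051}{-83076} = \frac{47}{33341} - - \frac{61051}{83076} = \frac{47}{33341} + \frac{61051}{83076} = \frac{291343709}{395690988}$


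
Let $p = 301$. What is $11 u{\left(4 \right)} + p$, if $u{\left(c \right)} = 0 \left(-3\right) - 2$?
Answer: $279$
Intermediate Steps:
$u{\left(c \right)} = -2$ ($u{\left(c \right)} = 0 - 2 = -2$)
$11 u{\left(4 \right)} + p = 11 \left(-2\right) + 301 = -22 + 301 = 279$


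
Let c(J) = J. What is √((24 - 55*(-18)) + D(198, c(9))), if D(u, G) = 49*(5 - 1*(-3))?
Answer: √1406 ≈ 37.497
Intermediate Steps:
D(u, G) = 392 (D(u, G) = 49*(5 + 3) = 49*8 = 392)
√((24 - 55*(-18)) + D(198, c(9))) = √((24 - 55*(-18)) + 392) = √((24 + 990) + 392) = √(1014 + 392) = √1406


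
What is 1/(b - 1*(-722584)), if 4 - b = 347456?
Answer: 1/375132 ≈ 2.6657e-6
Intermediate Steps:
b = -347452 (b = 4 - 1*347456 = 4 - 347456 = -347452)
1/(b - 1*(-722584)) = 1/(-347452 - 1*(-722584)) = 1/(-347452 + 722584) = 1/375132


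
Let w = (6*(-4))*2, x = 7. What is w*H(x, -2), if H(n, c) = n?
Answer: -336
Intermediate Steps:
w = -48 (w = -24*2 = -48)
w*H(x, -2) = -48*7 = -336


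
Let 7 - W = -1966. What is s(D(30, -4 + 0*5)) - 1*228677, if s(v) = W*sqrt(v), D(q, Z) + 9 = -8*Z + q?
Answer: -228677 + 1973*sqrt(53) ≈ -2.1431e+5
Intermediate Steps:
W = 1973 (W = 7 - 1*(-1966) = 7 + 1966 = 1973)
D(q, Z) = -9 + q - 8*Z (D(q, Z) = -9 + (-8*Z + q) = -9 + (q - 8*Z) = -9 + q - 8*Z)
s(v) = 1973*sqrt(v)
s(D(30, -4 + 0*5)) - 1*228677 = 1973*sqrt(-9 + 30 - 8*(-4 + 0*5)) - 1*228677 = 1973*sqrt(-9 + 30 - 8*(-4 + 0)) - 228677 = 1973*sqrt(-9 + 30 - 8*(-4)) - 228677 = 1973*sqrt(-9 + 30 + 32) - 228677 = 1973*sqrt(53) - 228677 = -228677 + 1973*sqrt(53)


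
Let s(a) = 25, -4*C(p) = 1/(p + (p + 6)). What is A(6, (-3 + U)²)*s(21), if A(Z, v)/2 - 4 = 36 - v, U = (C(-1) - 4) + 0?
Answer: -63225/128 ≈ -493.95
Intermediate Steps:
C(p) = -1/(4*(6 + 2*p)) (C(p) = -1/(4*(p + (p + 6))) = -1/(4*(p + (6 + p))) = -1/(4*(6 + 2*p)))
U = -65/16 (U = (-1/(24 + 8*(-1)) - 4) + 0 = (-1/(24 - 8) - 4) + 0 = (-1/16 - 4) + 0 = -65/16 + 0 = -65/16 ≈ -4.0625)
A(Z, v) = 80 - 2*v (A(Z, v) = 8 + 2*(36 - v) = 8 + (72 - 2*v) = 80 - 2*v)
A(6, (-3 + U)²)*s(21) = (80 - 2*(-3 - 65/16)²)*25 = (80 - 2*(-113/16)²)*25 = (80 - 2*12769/256)*25 = (80 - 12769/128)*25 = -2529/128*25 = -63225/128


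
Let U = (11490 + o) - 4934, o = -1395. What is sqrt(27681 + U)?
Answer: sqrt(32842) ≈ 181.22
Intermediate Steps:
U = 5161 (U = (11490 - 1395) - 4934 = 10095 - 4934 = 5161)
sqrt(27681 + U) = sqrt(27681 + 5161) = sqrt(32842)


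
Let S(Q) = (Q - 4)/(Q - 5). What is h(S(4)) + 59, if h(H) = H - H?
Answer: 59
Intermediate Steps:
S(Q) = (-4 + Q)/(-5 + Q)
h(H) = 0
h(S(4)) + 59 = 0 + 59 = 59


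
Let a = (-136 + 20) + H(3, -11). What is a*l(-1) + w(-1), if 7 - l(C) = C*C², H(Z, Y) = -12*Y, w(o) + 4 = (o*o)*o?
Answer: 123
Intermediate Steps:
w(o) = -4 + o³ (w(o) = -4 + (o*o)*o = -4 + o²*o = -4 + o³)
l(C) = 7 - C³ (l(C) = 7 - C*C² = 7 - C³)
a = 16 (a = (-136 + 20) - 12*(-11) = -116 + 132 = 16)
a*l(-1) + w(-1) = 16*(7 - 1*(-1)³) + (-4 + (-1)³) = 16*(7 - 1*(-1)) + (-4 - 1) = 16*(7 + 1) - 5 = 16*8 - 5 = 128 - 5 = 123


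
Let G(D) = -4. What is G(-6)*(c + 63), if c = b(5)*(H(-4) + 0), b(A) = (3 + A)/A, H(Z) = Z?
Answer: -1132/5 ≈ -226.40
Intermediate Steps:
b(A) = (3 + A)/A
c = -32/5 (c = ((3 + 5)/5)*(-4 + 0) = ((⅕)*8)*(-4) = (8/5)*(-4) = -32/5 ≈ -6.4000)
G(-6)*(c + 63) = -4*(-32/5 + 63) = -4*283/5 = -1132/5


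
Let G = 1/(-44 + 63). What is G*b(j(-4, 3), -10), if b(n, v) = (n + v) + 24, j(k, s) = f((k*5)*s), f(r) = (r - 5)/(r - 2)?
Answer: 933/1178 ≈ 0.79202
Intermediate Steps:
f(r) = (-5 + r)/(-2 + r)
j(k, s) = (-5 + 5*k*s)/(-2 + 5*k*s) (j(k, s) = (-5 + (k*5)*s)/(-2 + (k*5)*s) = (-5 + (5*k)*s)/(-2 + (5*k)*s) = (-5 + 5*k*s)/(-2 + 5*k*s))
G = 1/19 ≈ 0.052632
b(n, v) = 24 + n + v
G*b(j(-4, 3), -10) = (24 + 5*(-1 - 4*3)/(-2 + 5*(-4)*3) - 10)/19 = (24 + 5*(-1 - 12)/(-2 - 60) - 10)/19 = (24 + 5*(-13)/(-62) - 10)/19 = (24 + 5*(-1/62)*(-13) - 10)/19 = (24 + 65/62 - 10)/19 = (1/19)*(933/62) = 933/1178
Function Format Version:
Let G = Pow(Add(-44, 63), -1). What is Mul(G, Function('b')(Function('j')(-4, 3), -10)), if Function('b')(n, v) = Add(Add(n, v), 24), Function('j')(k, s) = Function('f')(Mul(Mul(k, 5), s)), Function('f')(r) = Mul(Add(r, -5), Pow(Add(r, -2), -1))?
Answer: Rational(933, 1178) ≈ 0.79202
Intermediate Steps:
Function('f')(r) = Mul(Pow(Add(-2, r), -1), Add(-5, r)) (Function('f')(r) = Mul(Add(-5, r), Pow(Add(-2, r), -1)) = Mul(Pow(Add(-2, r), -1), Add(-5, r)))
Function('j')(k, s) = Mul(Pow(Add(-2, Mul(5, k, s)), -1), Add(-5, Mul(5, k, s))) (Function('j')(k, s) = Mul(Pow(Add(-2, Mul(Mul(k, 5), s)), -1), Add(-5, Mul(Mul(k, 5), s))) = Mul(Pow(Add(-2, Mul(Mul(5, k), s)), -1), Add(-5, Mul(Mul(5, k), s))) = Mul(Pow(Add(-2, Mul(5, k, s)), -1), Add(-5, Mul(5, k, s))))
G = Rational(1, 19) (G = Pow(19, -1) = Rational(1, 19) ≈ 0.052632)
Function('b')(n, v) = Add(24, n, v)
Mul(G, Function('b')(Function('j')(-4, 3), -10)) = Mul(Rational(1, 19), Add(24, Mul(5, Pow(Add(-2, Mul(5, -4, 3)), -1), Add(-1, Mul(-4, 3))), -10)) = Mul(Rational(1, 19), Add(24, Mul(5, Pow(Add(-2, -60), -1), Add(-1, -12)), -10)) = Mul(Rational(1, 19), Add(24, Mul(5, Pow(-62, -1), -13), -10)) = Mul(Rational(1, 19), Add(24, Mul(5, Rational(-1, 62), -13), -10)) = Mul(Rational(1, 19), Add(24, Rational(65, 62), -10)) = Mul(Rational(1, 19), Rational(933, 62)) = Rational(933, 1178)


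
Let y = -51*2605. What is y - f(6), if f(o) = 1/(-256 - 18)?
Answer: -36402269/274 ≈ -1.3286e+5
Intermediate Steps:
y = -132855
f(o) = -1/274 (f(o) = 1/(-274) = -1/274)
y - f(6) = -132855 - 1*(-1/274) = -132855 + 1/274 = -36402269/274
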